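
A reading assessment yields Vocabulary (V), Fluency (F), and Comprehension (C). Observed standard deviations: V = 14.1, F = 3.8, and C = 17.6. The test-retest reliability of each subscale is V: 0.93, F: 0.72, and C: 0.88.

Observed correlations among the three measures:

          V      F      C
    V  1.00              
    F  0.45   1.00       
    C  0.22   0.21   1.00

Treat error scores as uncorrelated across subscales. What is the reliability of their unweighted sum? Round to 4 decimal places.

0.9222

Var(V+F+C) = 14.1² + 3.8² + 17.6² + 2·[14.1·3.8·0.45 + 14.1·17.6·0.22 + 3.8·17.6·0.21] = 523.01 + 185.502 = 708.512.
Under uncorrelated errors the observed covariances equal the true-score covariances, so only the own-variance terms attenuate.
True-score variance = [14.1²·0.93 + 3.8²·0.72 + 17.6²·0.88] + 185.502 = 467.879 + 185.502 = 653.381.
Reliability = 653.381 / 708.512 = 0.9222.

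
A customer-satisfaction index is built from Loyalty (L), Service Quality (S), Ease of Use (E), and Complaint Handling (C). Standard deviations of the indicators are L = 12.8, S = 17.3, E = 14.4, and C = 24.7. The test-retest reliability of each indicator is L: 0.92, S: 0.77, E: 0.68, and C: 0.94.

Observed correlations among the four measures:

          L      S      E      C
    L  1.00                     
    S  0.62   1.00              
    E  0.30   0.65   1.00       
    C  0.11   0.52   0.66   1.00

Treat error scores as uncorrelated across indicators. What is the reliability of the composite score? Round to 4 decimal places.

Var(L+S+E+C) = 12.8² + 17.3² + 14.4² + 24.7² + 2·[12.8·17.3·0.62 + 12.8·14.4·0.30 + 12.8·24.7·0.11 + 17.3·14.4·0.65 + 17.3·24.7·0.52 + 14.4·24.7·0.66] = 1280.58 + 1692.49 = 2973.07.
Under uncorrelated errors the observed covariances equal the true-score covariances, so only the own-variance terms attenuate.
True-score variance = [12.8²·0.92 + 17.3²·0.77 + 14.4²·0.68 + 24.7²·0.94] + 1692.49 = 1095.68 + 1692.49 = 2788.16.
Reliability = 2788.16 / 2973.07 = 0.9378.

0.9378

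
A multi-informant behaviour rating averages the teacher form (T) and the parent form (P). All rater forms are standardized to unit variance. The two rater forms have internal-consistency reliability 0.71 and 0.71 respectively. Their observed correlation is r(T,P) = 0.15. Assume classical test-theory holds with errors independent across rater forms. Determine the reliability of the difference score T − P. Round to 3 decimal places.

0.659

Var(T−P) = 1 + 1 − 2·0.15 = 2 − 0.3 = 1.7.
With uncorrelated errors the cross-covariances are all true-score covariance, so they carry over unchanged; only the diagonal terms shrink to ρᵢσᵢ².
True-score variance = [0.71 + 0.71] − 0.3 = 1.42 − 0.3 = 1.12.
Reliability = 1.12 / 1.7 = 0.659.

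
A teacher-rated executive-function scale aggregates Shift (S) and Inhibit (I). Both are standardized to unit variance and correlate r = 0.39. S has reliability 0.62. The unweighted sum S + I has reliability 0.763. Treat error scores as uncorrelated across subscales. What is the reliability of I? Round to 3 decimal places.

Var(S+I) = 2 + 2·0.39 = 2.780.
True-score variance = ρ_S + ρ_I + 2·0.39, so 0.763 = (0.62 + ρ_I + 0.78) / 2.780.
ρ_I = 0.763·2.780 − 0.62 − 0.78 = 0.721.

0.721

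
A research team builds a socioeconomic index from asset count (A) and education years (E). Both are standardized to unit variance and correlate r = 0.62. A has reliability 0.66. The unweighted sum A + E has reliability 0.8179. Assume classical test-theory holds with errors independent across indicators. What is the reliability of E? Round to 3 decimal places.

0.750

Var(A+E) = 2 + 2·0.62 = 3.240.
True-score variance = ρ_A + ρ_E + 2·0.62, so 0.8179 = (0.66 + ρ_E + 1.24) / 3.240.
ρ_E = 0.8179·3.240 − 0.66 − 1.24 = 0.750.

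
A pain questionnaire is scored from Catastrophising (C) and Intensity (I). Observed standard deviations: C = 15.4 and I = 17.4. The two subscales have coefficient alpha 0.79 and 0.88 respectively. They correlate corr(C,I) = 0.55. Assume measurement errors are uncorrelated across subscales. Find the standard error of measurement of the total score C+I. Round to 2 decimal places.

Var(total) = 539.92 + 294.756 = 834.676.
True-score variance = 453.785 + 294.756 = 748.541, so reliability = 0.8968.
Error variance = 834.676 − 748.541 = 86.1348; SEM = √86.1348 = 9.28.

9.28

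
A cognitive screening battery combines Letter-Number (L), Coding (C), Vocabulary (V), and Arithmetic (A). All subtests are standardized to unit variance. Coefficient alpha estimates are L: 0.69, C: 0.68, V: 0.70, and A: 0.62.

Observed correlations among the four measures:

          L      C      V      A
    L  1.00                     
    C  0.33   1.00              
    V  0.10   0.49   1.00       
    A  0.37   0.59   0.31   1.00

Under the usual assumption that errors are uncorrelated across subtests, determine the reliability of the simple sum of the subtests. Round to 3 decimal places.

0.844

Var(L+C+V+A) = 4 + 2·[0.33 + 0.10 + 0.37 + 0.49 + 0.59 + 0.31] = 4 + 4.38 = 8.38.
Because errors are independent across components, Cov(Tᵢ,Tⱼ) = Cov(Xᵢ,Xⱼ); the off-diagonal part of the true-score variance is the same as above.
True-score variance = [0.69 + 0.68 + 0.70 + 0.62] + 4.38 = 2.69 + 4.38 = 7.07.
Reliability = 7.07 / 8.38 = 0.844.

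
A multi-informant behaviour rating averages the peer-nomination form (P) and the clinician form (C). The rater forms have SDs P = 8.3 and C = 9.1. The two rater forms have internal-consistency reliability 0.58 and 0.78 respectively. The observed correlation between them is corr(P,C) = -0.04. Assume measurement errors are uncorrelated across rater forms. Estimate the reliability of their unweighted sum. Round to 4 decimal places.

0.6763

Var(P+C) = 8.3² + 9.1² + 2·[8.3·9.1·(-0.04)] = 151.7 − 6.0424 = 145.658.
With uncorrelated errors the cross-covariances are all true-score covariance, so they carry over unchanged; only the diagonal terms shrink to ρᵢσᵢ².
True-score variance = [8.3²·0.58 + 9.1²·0.78] − 6.0424 = 104.548 − 6.0424 = 98.5056.
Reliability = 98.5056 / 145.658 = 0.6763.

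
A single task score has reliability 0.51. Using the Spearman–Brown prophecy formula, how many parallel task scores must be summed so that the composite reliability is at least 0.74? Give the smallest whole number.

k ≥ ρ*(1−ρ₁)/(ρ₁(1−ρ*)) = 0.74·0.49 / (0.51·0.26) = 2.735.
Smallest integer k = 3.

3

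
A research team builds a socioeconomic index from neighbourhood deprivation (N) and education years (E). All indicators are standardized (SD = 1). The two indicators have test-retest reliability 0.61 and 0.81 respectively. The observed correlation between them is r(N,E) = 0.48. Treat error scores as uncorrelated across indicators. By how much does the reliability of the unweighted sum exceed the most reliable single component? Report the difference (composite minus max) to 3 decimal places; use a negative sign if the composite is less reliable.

-0.006

Var(sum) = 2 + 0.96 = 2.96; true-score variance = 1.42 + 0.96 = 2.38; composite reliability = 0.8041.
Max component reliability = 0.8100.
Difference = 0.8041 − 0.8100 = -0.006.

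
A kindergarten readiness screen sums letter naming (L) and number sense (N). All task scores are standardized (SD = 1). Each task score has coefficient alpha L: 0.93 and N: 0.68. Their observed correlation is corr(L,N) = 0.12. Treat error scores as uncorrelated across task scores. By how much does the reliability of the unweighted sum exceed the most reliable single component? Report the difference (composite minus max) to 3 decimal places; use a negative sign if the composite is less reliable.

Var(sum) = 2 + 0.24 = 2.24; true-score variance = 1.61 + 0.24 = 1.85; composite reliability = 0.8259.
Max component reliability = 0.9300.
Difference = 0.8259 − 0.9300 = -0.104.

-0.104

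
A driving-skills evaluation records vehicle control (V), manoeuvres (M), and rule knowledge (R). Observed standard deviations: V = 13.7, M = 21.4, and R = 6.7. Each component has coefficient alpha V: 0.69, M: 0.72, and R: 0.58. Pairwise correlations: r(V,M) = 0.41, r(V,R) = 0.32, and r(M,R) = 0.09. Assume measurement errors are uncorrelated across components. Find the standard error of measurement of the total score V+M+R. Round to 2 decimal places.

14.33

Var(total) = 690.54 + 324.962 = 1015.5.
True-score variance = 485.273 + 324.962 = 810.235, so reliability = 0.7979.
Error variance = 1015.5 − 810.235 = 205.266; SEM = √205.266 = 14.33.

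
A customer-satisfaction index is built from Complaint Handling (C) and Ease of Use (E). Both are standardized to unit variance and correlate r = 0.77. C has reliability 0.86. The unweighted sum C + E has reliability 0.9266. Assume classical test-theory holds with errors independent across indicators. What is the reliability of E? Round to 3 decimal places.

Var(C+E) = 2 + 2·0.77 = 3.540.
True-score variance = ρ_C + ρ_E + 2·0.77, so 0.9266 = (0.86 + ρ_E + 1.54) / 3.540.
ρ_E = 0.9266·3.540 − 0.86 − 1.54 = 0.880.

0.880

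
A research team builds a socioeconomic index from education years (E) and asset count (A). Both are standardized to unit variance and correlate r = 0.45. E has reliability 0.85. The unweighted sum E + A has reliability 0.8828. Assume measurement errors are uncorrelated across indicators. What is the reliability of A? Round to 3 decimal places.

0.810

Var(E+A) = 2 + 2·0.45 = 2.900.
True-score variance = ρ_E + ρ_A + 2·0.45, so 0.8828 = (0.85 + ρ_A + 0.90) / 2.900.
ρ_A = 0.8828·2.900 − 0.85 − 0.90 = 0.810.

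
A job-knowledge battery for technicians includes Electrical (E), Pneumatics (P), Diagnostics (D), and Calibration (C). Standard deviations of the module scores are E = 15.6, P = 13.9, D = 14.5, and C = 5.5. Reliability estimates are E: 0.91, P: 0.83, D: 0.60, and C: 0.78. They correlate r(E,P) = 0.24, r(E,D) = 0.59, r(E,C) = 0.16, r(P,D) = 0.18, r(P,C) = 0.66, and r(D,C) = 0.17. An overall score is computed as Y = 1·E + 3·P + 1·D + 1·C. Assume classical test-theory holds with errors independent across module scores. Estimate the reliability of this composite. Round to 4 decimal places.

Var(Y) = 15.6² + 3²·13.9² + 14.5² + 5.5² + 2·[3·15.6·13.9·0.24 + 15.6·14.5·0.59 + 15.6·5.5·0.16 + 3·13.9·14.5·0.18 + 3·13.9·5.5·0.66 + 14.5·5.5·0.17] = 2222.75 + 1154.15 = 3376.9.
Because errors are independent across components, Cov(Tᵢ,Tⱼ) = Cov(Xᵢ,Xⱼ); the off-diagonal part of the true-score variance is the same as above.
True-score variance = [15.6²·0.91 + 3²·13.9²·0.83 + 14.5²·0.60 + 5.5²·0.78] + 1154.15 = 1814.48 + 1154.15 = 2968.63.
Reliability = 2968.63 / 3376.9 = 0.8791.

0.8791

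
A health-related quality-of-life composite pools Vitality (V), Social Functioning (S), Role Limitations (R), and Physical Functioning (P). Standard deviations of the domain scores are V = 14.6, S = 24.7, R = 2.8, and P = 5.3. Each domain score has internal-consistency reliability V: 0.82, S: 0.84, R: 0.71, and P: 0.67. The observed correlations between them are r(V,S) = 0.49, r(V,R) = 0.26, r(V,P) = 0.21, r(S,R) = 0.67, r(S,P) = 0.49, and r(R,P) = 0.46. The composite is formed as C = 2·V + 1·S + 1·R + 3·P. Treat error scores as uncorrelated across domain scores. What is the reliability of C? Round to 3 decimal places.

0.894

Var(C) = 2²·14.6² + 24.7² + 2.8² + 3²·5.3² + 2·[2·14.6·24.7·0.49 + 2·14.6·2.8·0.26 + 6·14.6·5.3·0.21 + 24.7·2.8·0.67 + 3·24.7·5.3·0.49 + 3·2.8·5.3·0.46] = 1723.38 + 1462.84 = 3186.22.
With uncorrelated errors the cross-covariances are all true-score covariance, so they carry over unchanged; only the diagonal terms shrink to ρᵢσᵢ².
True-score variance = [2²·14.6²·0.82 + 24.7²·0.84 + 2.8²·0.71 + 3²·5.3²·0.67] + 1462.84 = 1386.59 + 1462.84 = 2849.43.
Reliability = 2849.43 / 3186.22 = 0.894.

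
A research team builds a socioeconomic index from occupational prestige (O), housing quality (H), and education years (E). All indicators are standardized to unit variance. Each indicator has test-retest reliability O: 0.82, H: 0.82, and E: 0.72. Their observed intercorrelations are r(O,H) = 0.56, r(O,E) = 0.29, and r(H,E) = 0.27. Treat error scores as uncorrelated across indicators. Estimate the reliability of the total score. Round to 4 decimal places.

0.8779

Var(O+H+E) = 3 + 2·[0.56 + 0.29 + 0.27] = 3 + 2.24 = 5.24.
Under uncorrelated errors the observed covariances equal the true-score covariances, so only the own-variance terms attenuate.
True-score variance = [0.82 + 0.82 + 0.72] + 2.24 = 2.36 + 2.24 = 4.6.
Reliability = 4.6 / 5.24 = 0.8779.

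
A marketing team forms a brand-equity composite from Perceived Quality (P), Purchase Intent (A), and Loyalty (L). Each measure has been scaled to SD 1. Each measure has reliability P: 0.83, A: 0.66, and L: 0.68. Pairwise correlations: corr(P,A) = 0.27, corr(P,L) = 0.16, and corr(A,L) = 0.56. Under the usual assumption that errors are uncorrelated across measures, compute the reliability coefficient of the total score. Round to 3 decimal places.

Var(P+A+L) = 3 + 2·[0.27 + 0.16 + 0.56] = 3 + 1.98 = 4.98.
Because errors are independent across components, Cov(Tᵢ,Tⱼ) = Cov(Xᵢ,Xⱼ); the off-diagonal part of the true-score variance is the same as above.
True-score variance = [0.83 + 0.66 + 0.68] + 1.98 = 2.17 + 1.98 = 4.15.
Reliability = 4.15 / 4.98 = 0.833.

0.833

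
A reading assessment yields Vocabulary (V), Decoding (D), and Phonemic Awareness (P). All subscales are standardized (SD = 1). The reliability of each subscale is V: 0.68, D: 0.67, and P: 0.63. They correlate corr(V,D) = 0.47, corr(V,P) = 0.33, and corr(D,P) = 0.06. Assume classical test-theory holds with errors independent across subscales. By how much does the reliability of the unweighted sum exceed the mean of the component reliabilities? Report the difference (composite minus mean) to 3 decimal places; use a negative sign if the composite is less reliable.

0.124

Var(sum) = 3 + 1.72 = 4.72; true-score variance = 1.98 + 1.72 = 3.7; composite reliability = 0.7839.
Mean component reliability = 0.6600.
Difference = 0.7839 − 0.6600 = 0.124.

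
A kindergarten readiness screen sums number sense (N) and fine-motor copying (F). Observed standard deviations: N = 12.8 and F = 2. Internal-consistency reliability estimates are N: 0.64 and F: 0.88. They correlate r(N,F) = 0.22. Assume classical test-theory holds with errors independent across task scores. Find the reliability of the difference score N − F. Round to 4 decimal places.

0.6202

Var(N−F) = 12.8² + 2² − 2·12.8·2·0.22 = 167.84 − 11.264 = 156.576.
Because errors are independent across components, Cov(Tᵢ,Tⱼ) = Cov(Xᵢ,Xⱼ); the off-diagonal part of the true-score variance is the same as above.
True-score variance = [12.8²·0.64 + 2²·0.88] − 11.264 = 108.378 − 11.264 = 97.1136.
Reliability = 97.1136 / 156.576 = 0.6202.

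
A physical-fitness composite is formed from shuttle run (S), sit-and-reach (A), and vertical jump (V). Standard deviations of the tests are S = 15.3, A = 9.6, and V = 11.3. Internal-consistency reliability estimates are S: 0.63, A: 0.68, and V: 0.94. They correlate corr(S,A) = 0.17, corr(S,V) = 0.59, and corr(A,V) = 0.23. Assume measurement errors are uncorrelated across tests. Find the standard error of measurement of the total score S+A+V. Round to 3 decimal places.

11.125

Var(total) = 453.94 + 303.85 = 757.79.
True-score variance = 330.174 + 303.85 = 634.024, so reliability = 0.8367.
Error variance = 757.79 − 634.024 = 123.766; SEM = √123.766 = 11.125.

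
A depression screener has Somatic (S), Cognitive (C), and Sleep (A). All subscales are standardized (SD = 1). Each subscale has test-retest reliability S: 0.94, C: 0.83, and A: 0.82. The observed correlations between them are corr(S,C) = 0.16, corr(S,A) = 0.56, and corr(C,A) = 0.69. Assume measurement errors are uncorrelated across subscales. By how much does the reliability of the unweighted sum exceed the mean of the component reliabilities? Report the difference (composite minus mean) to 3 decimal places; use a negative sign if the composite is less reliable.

Var(sum) = 3 + 2.82 = 5.82; true-score variance = 2.59 + 2.82 = 5.41; composite reliability = 0.9296.
Mean component reliability = 0.8633.
Difference = 0.9296 − 0.8633 = 0.066.

0.066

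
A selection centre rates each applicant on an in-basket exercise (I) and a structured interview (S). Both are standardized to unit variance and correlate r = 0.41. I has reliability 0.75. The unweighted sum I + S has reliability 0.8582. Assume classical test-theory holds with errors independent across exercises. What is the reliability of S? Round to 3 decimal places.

Var(I+S) = 2 + 2·0.41 = 2.820.
True-score variance = ρ_I + ρ_S + 2·0.41, so 0.8582 = (0.75 + ρ_S + 0.82) / 2.820.
ρ_S = 0.8582·2.820 − 0.75 − 0.82 = 0.850.

0.850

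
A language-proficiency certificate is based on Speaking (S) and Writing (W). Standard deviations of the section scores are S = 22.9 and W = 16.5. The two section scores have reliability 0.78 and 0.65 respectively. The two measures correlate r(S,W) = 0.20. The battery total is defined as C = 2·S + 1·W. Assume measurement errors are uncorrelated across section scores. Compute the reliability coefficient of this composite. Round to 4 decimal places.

0.7916

Var(C) = 2²·22.9² + 16.5² + 2·[2·22.9·16.5·0.20] = 2369.89 + 302.28 = 2672.17.
Because errors are independent across components, Cov(Tᵢ,Tⱼ) = Cov(Xᵢ,Xⱼ); the off-diagonal part of the true-score variance is the same as above.
True-score variance = [2²·22.9²·0.78 + 16.5²·0.65] + 302.28 = 1813.12 + 302.28 = 2115.4.
Reliability = 2115.4 / 2672.17 = 0.7916.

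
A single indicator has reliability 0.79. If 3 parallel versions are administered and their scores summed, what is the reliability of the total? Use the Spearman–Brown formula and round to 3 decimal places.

0.919

ρ_k = kρ / (1 + (k−1)ρ) = 3·0.79 / (1 + 2·0.79) = 2.370 / 2.580 = 0.919.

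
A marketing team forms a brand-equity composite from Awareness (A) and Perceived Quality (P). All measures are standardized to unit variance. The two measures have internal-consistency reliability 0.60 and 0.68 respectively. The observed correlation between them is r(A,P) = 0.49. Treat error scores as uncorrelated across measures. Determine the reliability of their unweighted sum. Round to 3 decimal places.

0.758

Var(A+P) = 2 + 2·[0.49] = 2 + 0.98 = 2.98.
Because errors are independent across components, Cov(Tᵢ,Tⱼ) = Cov(Xᵢ,Xⱼ); the off-diagonal part of the true-score variance is the same as above.
True-score variance = [0.60 + 0.68] + 0.98 = 1.28 + 0.98 = 2.26.
Reliability = 2.26 / 2.98 = 0.758.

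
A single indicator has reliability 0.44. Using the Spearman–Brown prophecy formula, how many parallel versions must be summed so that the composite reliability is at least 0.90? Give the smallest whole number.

12

k ≥ ρ*(1−ρ₁)/(ρ₁(1−ρ*)) = 0.90·0.56 / (0.44·0.10) = 11.455.
Smallest integer k = 12.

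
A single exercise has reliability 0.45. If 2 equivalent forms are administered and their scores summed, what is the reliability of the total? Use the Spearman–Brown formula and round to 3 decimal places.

0.621

ρ_k = kρ / (1 + (k−1)ρ) = 2·0.45 / (1 + 1·0.45) = 0.900 / 1.450 = 0.621.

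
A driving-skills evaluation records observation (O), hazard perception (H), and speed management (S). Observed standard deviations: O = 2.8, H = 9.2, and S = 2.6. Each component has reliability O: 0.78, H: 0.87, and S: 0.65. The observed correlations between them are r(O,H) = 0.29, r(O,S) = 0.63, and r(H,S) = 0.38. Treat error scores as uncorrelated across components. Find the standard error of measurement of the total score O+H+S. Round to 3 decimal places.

3.885

Var(total) = 99.24 + 42.2928 = 141.533.
True-score variance = 84.146 + 42.2928 = 126.439, so reliability = 0.8934.
Error variance = 141.533 − 126.439 = 15.094; SEM = √15.094 = 3.885.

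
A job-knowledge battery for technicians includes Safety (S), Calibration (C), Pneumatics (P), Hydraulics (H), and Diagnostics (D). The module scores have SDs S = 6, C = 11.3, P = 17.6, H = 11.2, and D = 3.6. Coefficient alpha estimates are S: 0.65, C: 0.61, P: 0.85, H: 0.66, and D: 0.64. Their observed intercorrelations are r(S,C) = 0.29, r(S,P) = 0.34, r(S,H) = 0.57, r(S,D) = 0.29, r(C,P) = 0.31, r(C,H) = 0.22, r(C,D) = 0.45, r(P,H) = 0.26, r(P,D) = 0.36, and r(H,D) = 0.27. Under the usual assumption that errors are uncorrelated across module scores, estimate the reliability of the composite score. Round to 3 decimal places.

0.870

Var(S+C+P+H+D) = 6² + 11.3² + 17.6² + 11.2² + 3.6² + 2·[6·11.3·0.29 + 6·17.6·0.34 + 6·11.2·0.57 + 6·3.6·0.29 + 11.3·17.6·0.31 + 11.3·11.2·0.22 + 11.3·3.6·0.45 + 17.6·11.2·0.26 + 17.6·3.6·0.36 + 11.2·3.6·0.27] = 611.85 + 585.766 = 1197.62.
With uncorrelated errors the cross-covariances are all true-score covariance, so they carry over unchanged; only the diagonal terms shrink to ρᵢσᵢ².
True-score variance = [6²·0.65 + 11.3²·0.61 + 17.6²·0.85 + 11.2²·0.66 + 3.6²·0.64] + 585.766 = 455.672 + 585.766 = 1041.44.
Reliability = 1041.44 / 1197.62 = 0.870.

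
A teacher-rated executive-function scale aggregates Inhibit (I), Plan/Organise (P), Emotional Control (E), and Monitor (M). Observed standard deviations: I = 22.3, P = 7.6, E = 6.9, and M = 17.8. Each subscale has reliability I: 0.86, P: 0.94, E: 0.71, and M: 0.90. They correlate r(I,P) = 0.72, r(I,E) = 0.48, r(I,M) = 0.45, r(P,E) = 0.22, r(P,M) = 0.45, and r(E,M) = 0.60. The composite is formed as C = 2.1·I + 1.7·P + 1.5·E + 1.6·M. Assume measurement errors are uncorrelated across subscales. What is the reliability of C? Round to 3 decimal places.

Var(C) = 2.1²·22.3² + 1.7²·7.6² + 1.5²·6.9² + 1.6²·17.8² + 2·[3.57·22.3·7.6·0.72 + 3.15·22.3·6.9·0.48 + 3.36·22.3·17.8·0.45 + 2.55·7.6·6.9·0.22 + 2.72·7.6·17.8·0.45 + 2.4·6.9·17.8·0.60] = 3278.21 + 3280.64 = 6558.85.
Because errors are independent across components, Cov(Tᵢ,Tⱼ) = Cov(Xᵢ,Xⱼ); the off-diagonal part of the true-score variance is the same as above.
True-score variance = [2.1²·22.3²·0.86 + 1.7²·7.6²·0.94 + 1.5²·6.9²·0.71 + 1.6²·17.8²·0.90] + 3280.64 = 2848.99 + 3280.64 = 6129.63.
Reliability = 6129.63 / 6558.85 = 0.935.

0.935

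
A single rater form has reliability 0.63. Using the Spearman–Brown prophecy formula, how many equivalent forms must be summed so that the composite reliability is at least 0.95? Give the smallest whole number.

12

k ≥ ρ*(1−ρ₁)/(ρ₁(1−ρ*)) = 0.95·0.37 / (0.63·0.05) = 11.159.
Smallest integer k = 12.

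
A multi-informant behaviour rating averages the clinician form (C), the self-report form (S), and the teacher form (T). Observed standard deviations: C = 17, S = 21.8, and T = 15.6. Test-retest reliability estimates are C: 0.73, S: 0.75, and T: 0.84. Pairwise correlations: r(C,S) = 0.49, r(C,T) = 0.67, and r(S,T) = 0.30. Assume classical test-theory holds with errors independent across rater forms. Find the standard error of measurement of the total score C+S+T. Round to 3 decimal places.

Var(total) = 1007.6 + 922.604 = 1930.2.
True-score variance = 771.822 + 922.604 = 1694.43, so reliability = 0.8778.
Error variance = 1930.2 − 1694.43 = 235.778; SEM = √235.778 = 15.355.

15.355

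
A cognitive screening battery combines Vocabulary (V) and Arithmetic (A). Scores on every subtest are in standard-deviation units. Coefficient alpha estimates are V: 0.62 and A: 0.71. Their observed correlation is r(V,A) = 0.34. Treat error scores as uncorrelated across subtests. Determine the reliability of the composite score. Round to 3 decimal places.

0.750

Var(V+A) = 2 + 2·[0.34] = 2 + 0.68 = 2.68.
Because errors are independent across components, Cov(Tᵢ,Tⱼ) = Cov(Xᵢ,Xⱼ); the off-diagonal part of the true-score variance is the same as above.
True-score variance = [0.62 + 0.71] + 0.68 = 1.33 + 0.68 = 2.01.
Reliability = 2.01 / 2.68 = 0.750.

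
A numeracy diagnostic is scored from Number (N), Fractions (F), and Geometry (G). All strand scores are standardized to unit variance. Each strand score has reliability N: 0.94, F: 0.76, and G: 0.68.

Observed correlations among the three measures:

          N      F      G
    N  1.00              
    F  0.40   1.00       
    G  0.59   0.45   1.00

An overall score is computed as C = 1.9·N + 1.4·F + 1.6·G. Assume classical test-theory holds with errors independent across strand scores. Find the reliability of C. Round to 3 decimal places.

0.905

Var(C) = 1.9² + 1.4² + 1.6² + 2·[2.66·0.40 + 3.04·0.59 + 2.24·0.45] = 8.13 + 7.7312 = 15.8612.
Because errors are independent across components, Cov(Tᵢ,Tⱼ) = Cov(Xᵢ,Xⱼ); the off-diagonal part of the true-score variance is the same as above.
True-score variance = [1.9²·0.94 + 1.4²·0.76 + 1.6²·0.68] + 7.7312 = 6.6238 + 7.7312 = 14.355.
Reliability = 14.355 / 15.8612 = 0.905.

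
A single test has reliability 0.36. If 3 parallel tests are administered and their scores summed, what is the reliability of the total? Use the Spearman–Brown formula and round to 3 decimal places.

0.628

ρ_k = kρ / (1 + (k−1)ρ) = 3·0.36 / (1 + 2·0.36) = 1.080 / 1.720 = 0.628.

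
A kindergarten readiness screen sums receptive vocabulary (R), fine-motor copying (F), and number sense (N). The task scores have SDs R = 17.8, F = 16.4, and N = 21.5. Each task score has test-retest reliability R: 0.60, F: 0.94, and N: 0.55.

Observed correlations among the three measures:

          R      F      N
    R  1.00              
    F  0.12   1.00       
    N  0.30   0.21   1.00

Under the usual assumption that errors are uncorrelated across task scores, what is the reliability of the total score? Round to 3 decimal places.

0.765

Var(R+F+N) = 17.8² + 16.4² + 21.5² + 2·[17.8·16.4·0.12 + 17.8·21.5·0.30 + 16.4·21.5·0.21] = 1048.05 + 447.773 = 1495.82.
Because errors are independent across components, Cov(Tᵢ,Tⱼ) = Cov(Xᵢ,Xⱼ); the off-diagonal part of the true-score variance is the same as above.
True-score variance = [17.8²·0.60 + 16.4²·0.94 + 21.5²·0.55] + 447.773 = 697.164 + 447.773 = 1144.94.
Reliability = 1144.94 / 1495.82 = 0.765.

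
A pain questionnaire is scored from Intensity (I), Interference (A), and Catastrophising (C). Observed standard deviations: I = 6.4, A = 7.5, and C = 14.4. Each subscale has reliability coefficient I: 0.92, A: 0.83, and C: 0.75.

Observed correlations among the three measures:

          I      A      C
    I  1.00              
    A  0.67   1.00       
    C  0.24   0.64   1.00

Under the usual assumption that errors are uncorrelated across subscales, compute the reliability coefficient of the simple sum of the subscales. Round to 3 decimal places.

0.883

Var(I+A+C) = 6.4² + 7.5² + 14.4² + 2·[6.4·7.5·0.67 + 6.4·14.4·0.24 + 7.5·14.4·0.64] = 304.57 + 246.797 = 551.367.
With uncorrelated errors the cross-covariances are all true-score covariance, so they carry over unchanged; only the diagonal terms shrink to ρᵢσᵢ².
True-score variance = [6.4²·0.92 + 7.5²·0.83 + 14.4²·0.75] + 246.797 = 239.891 + 246.797 = 486.688.
Reliability = 486.688 / 551.367 = 0.883.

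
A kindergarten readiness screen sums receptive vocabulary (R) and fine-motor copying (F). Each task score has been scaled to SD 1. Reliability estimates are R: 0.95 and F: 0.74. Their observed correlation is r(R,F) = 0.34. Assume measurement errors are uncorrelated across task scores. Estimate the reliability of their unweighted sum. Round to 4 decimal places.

0.8843

Var(R+F) = 2 + 2·[0.34] = 2 + 0.68 = 2.68.
Because errors are independent across components, Cov(Tᵢ,Tⱼ) = Cov(Xᵢ,Xⱼ); the off-diagonal part of the true-score variance is the same as above.
True-score variance = [0.95 + 0.74] + 0.68 = 1.69 + 0.68 = 2.37.
Reliability = 2.37 / 2.68 = 0.8843.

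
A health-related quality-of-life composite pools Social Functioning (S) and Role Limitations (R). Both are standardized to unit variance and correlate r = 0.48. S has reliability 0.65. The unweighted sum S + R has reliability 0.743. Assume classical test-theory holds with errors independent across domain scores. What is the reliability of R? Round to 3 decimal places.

0.589

Var(S+R) = 2 + 2·0.48 = 2.960.
True-score variance = ρ_S + ρ_R + 2·0.48, so 0.743 = (0.65 + ρ_R + 0.96) / 2.960.
ρ_R = 0.743·2.960 − 0.65 − 0.96 = 0.589.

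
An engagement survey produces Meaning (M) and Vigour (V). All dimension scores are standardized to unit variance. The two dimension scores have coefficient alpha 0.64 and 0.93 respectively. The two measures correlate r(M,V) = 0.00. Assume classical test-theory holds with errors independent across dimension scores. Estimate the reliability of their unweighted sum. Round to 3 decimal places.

Var(M+V) = 2 + 2·[0.00] = 2 + 0 = 2.
Under uncorrelated errors the observed covariances equal the true-score covariances, so only the own-variance terms attenuate.
True-score variance = [0.64 + 0.93] + 0 = 1.57 + 0 = 1.57.
Reliability = 1.57 / 2 = 0.785.

0.785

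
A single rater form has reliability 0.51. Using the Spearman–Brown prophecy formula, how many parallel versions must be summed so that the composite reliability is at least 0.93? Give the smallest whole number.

13

k ≥ ρ*(1−ρ₁)/(ρ₁(1−ρ*)) = 0.93·0.49 / (0.51·0.07) = 12.765.
Smallest integer k = 13.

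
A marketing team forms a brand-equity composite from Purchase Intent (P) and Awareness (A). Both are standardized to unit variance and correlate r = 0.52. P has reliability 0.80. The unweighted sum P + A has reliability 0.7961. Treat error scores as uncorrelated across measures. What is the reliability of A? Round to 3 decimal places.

0.580

Var(P+A) = 2 + 2·0.52 = 3.040.
True-score variance = ρ_P + ρ_A + 2·0.52, so 0.7961 = (0.80 + ρ_A + 1.04) / 3.040.
ρ_A = 0.7961·3.040 − 0.80 − 1.04 = 0.580.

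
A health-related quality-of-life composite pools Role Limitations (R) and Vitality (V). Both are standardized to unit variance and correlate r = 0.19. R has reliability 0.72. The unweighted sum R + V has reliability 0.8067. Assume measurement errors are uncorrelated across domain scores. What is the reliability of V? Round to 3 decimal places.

Var(R+V) = 2 + 2·0.19 = 2.380.
True-score variance = ρ_R + ρ_V + 2·0.19, so 0.8067 = (0.72 + ρ_V + 0.38) / 2.380.
ρ_V = 0.8067·2.380 − 0.72 − 0.38 = 0.820.

0.820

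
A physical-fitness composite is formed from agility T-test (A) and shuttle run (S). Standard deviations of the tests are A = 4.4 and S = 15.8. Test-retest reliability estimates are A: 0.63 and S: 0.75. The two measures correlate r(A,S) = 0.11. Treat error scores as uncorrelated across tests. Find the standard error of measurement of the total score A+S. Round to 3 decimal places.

8.341

Var(total) = 269 + 15.2944 = 284.294.
True-score variance = 199.427 + 15.2944 = 214.721, so reliability = 0.7553.
Error variance = 284.294 − 214.721 = 69.5732; SEM = √69.5732 = 8.341.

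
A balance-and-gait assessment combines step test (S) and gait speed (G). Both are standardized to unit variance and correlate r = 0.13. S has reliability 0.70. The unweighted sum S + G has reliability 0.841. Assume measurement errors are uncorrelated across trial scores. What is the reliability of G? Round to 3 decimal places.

0.941

Var(S+G) = 2 + 2·0.13 = 2.260.
True-score variance = ρ_S + ρ_G + 2·0.13, so 0.841 = (0.70 + ρ_G + 0.26) / 2.260.
ρ_G = 0.841·2.260 − 0.70 − 0.26 = 0.941.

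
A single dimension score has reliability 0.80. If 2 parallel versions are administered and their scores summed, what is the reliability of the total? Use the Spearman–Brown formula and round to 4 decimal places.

ρ_k = kρ / (1 + (k−1)ρ) = 2·0.80 / (1 + 1·0.80) = 1.600 / 1.800 = 0.8889.

0.8889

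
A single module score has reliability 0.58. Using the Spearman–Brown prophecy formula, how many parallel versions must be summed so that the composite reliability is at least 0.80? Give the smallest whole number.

k ≥ ρ*(1−ρ₁)/(ρ₁(1−ρ*)) = 0.80·0.42 / (0.58·0.20) = 2.897.
Smallest integer k = 3.

3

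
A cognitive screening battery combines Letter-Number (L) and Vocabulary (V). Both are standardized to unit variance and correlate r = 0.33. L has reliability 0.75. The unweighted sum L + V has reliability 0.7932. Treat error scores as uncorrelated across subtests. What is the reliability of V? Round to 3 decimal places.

Var(L+V) = 2 + 2·0.33 = 2.660.
True-score variance = ρ_L + ρ_V + 2·0.33, so 0.7932 = (0.75 + ρ_V + 0.66) / 2.660.
ρ_V = 0.7932·2.660 − 0.75 − 0.66 = 0.700.

0.700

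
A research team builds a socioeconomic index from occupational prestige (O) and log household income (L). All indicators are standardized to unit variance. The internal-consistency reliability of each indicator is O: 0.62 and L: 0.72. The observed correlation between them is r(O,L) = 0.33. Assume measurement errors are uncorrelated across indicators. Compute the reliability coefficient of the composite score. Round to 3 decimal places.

0.752

Var(O+L) = 2 + 2·[0.33] = 2 + 0.66 = 2.66.
With uncorrelated errors the cross-covariances are all true-score covariance, so they carry over unchanged; only the diagonal terms shrink to ρᵢσᵢ².
True-score variance = [0.62 + 0.72] + 0.66 = 1.34 + 0.66 = 2.
Reliability = 2 / 2.66 = 0.752.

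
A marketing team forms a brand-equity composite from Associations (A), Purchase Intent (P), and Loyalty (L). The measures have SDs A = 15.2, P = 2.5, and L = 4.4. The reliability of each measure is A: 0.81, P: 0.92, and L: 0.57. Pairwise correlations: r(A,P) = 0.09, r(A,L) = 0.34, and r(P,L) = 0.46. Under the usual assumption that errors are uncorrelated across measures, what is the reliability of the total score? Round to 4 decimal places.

0.8348

Var(A+P+L) = 15.2² + 2.5² + 4.4² + 2·[15.2·2.5·0.09 + 15.2·4.4·0.34 + 2.5·4.4·0.46] = 256.65 + 62.4384 = 319.088.
With uncorrelated errors the cross-covariances are all true-score covariance, so they carry over unchanged; only the diagonal terms shrink to ρᵢσᵢ².
True-score variance = [15.2²·0.81 + 2.5²·0.92 + 4.4²·0.57] + 62.4384 = 203.928 + 62.4384 = 266.366.
Reliability = 266.366 / 319.088 = 0.8348.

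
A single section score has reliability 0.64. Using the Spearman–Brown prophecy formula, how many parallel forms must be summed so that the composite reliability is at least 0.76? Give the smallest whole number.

k ≥ ρ*(1−ρ₁)/(ρ₁(1−ρ*)) = 0.76·0.36 / (0.64·0.24) = 1.781.
Smallest integer k = 2.

2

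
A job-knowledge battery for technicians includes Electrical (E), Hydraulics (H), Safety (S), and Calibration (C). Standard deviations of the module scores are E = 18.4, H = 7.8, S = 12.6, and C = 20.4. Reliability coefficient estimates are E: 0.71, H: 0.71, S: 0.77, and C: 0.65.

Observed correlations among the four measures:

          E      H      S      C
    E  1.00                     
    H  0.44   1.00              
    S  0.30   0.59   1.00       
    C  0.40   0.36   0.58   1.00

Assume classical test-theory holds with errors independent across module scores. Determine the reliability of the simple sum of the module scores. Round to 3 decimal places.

Var(E+H+S+C) = 18.4² + 7.8² + 12.6² + 20.4² + 2·[18.4·7.8·0.44 + 18.4·12.6·0.30 + 18.4·20.4·0.40 + 7.8·12.6·0.59 + 7.8·20.4·0.36 + 12.6·20.4·0.58] = 974.32 + 1094.39 = 2068.71.
Under uncorrelated errors the observed covariances equal the true-score covariances, so only the own-variance terms attenuate.
True-score variance = [18.4²·0.71 + 7.8²·0.71 + 12.6²·0.77 + 20.4²·0.65] + 1094.39 = 676.323 + 1094.39 = 1770.72.
Reliability = 1770.72 / 2068.71 = 0.856.

0.856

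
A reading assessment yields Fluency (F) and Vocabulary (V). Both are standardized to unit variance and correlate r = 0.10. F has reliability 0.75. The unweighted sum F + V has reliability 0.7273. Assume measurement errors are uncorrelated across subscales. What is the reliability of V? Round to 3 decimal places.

0.650

Var(F+V) = 2 + 2·0.10 = 2.200.
True-score variance = ρ_F + ρ_V + 2·0.10, so 0.7273 = (0.75 + ρ_V + 0.20) / 2.200.
ρ_V = 0.7273·2.200 − 0.75 − 0.20 = 0.650.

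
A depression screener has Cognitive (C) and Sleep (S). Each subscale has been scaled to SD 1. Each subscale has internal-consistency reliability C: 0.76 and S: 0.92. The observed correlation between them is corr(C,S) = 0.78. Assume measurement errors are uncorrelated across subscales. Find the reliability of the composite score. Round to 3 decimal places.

Var(C+S) = 2 + 2·[0.78] = 2 + 1.56 = 3.56.
With uncorrelated errors the cross-covariances are all true-score covariance, so they carry over unchanged; only the diagonal terms shrink to ρᵢσᵢ².
True-score variance = [0.76 + 0.92] + 1.56 = 1.68 + 1.56 = 3.24.
Reliability = 3.24 / 3.56 = 0.910.

0.910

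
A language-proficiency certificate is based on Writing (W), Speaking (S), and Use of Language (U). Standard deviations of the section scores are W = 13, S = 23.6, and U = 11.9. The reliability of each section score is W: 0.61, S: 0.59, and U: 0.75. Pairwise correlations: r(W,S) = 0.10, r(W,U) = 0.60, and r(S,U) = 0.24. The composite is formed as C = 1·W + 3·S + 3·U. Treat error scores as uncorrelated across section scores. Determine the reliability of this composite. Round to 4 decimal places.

Var(C) = 13² + 3²·23.6² + 3²·11.9² + 2·[3·13·23.6·0.10 + 3·13·11.9·0.60 + 9·23.6·11.9·0.24] = 6456.13 + 1954.23 = 8410.36.
With uncorrelated errors the cross-covariances are all true-score covariance, so they carry over unchanged; only the diagonal terms shrink to ρᵢσᵢ².
True-score variance = [13²·0.61 + 3²·23.6²·0.59 + 3²·11.9²·0.75] + 1954.23 = 4016.42 + 1954.23 = 5970.64.
Reliability = 5970.64 / 8410.36 = 0.7099.

0.7099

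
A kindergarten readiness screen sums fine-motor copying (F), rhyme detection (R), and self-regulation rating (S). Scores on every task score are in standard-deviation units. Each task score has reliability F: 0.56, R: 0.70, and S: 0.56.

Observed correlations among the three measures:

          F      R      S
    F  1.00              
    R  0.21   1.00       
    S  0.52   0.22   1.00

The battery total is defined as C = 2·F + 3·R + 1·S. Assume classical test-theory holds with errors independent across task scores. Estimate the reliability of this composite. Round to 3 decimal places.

Var(C) = 2² + 3² + 1 + 2·[6·0.21 + 2·0.52 + 3·0.22] = 14 + 5.92 = 19.92.
Because errors are independent across components, Cov(Tᵢ,Tⱼ) = Cov(Xᵢ,Xⱼ); the off-diagonal part of the true-score variance is the same as above.
True-score variance = [2²·0.56 + 3²·0.70 + 0.56] + 5.92 = 9.1 + 5.92 = 15.02.
Reliability = 15.02 / 19.92 = 0.754.

0.754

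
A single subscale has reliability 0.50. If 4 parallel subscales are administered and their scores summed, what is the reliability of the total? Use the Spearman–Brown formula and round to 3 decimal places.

0.800

ρ_k = kρ / (1 + (k−1)ρ) = 4·0.50 / (1 + 3·0.50) = 2.000 / 2.500 = 0.800.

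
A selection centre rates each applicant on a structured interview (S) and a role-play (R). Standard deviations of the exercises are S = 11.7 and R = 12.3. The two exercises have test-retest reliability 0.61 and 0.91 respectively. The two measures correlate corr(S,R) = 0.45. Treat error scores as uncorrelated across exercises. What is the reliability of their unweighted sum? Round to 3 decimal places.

0.840

Var(S+R) = 11.7² + 12.3² + 2·[11.7·12.3·0.45] = 288.18 + 129.519 = 417.699.
Under uncorrelated errors the observed covariances equal the true-score covariances, so only the own-variance terms attenuate.
True-score variance = [11.7²·0.61 + 12.3²·0.91] + 129.519 = 221.177 + 129.519 = 350.696.
Reliability = 350.696 / 417.699 = 0.840.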